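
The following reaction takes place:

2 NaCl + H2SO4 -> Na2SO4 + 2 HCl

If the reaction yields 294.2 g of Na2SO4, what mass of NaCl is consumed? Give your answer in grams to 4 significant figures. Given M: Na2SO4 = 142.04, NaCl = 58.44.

242.1 g

n(Na2SO4) = 294.20 g / 142.04 g/mol = 2.0712 mol.
From the equation the Na2SO4:NaCl mole ratio is 1:2, so n(NaCl) = 2.0712 × 2/1 = 4.1425 mol.
Mass of NaCl = 4.1425 mol × 58.44 g/mol = 242.09 g.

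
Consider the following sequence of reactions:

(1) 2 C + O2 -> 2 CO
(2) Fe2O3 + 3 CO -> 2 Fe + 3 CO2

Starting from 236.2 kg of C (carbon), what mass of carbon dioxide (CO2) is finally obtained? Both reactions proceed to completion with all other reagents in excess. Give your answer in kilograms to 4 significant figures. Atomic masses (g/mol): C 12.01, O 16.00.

M(C) = 12.01 g/mol.
M(CO2) = 12.01 + 2(16.00) = 44.01 g/mol.
236.2 kg = 236200 g.
n(C) = 236200 / 12.01 = 19667 mol.
Step 1 gives a 2:2 ratio of C to CO, so n(CO) = 19667 mol.
In step 2 the CO:CO2 ratio is 3:3, so n(CO2) = 19667 mol.
Mass of CO2 = 19667 × 44.01 = 865540 g = 865.5 kg.

865.5 kg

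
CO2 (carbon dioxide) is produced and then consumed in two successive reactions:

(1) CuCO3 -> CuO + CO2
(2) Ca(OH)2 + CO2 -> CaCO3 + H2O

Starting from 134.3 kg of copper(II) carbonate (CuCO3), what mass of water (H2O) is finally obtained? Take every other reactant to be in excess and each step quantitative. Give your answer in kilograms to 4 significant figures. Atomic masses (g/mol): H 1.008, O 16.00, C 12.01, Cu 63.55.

19.58 kg

M(CuCO3) = 63.55 + 12.01 + 3(16.00) = 123.56 g/mol.
M(H2O) = 2(1.008) + 16.00 = 18.016 g/mol.
134.3 kg = 134300 g.
n(CuCO3) = 134300 / 123.56 = 1086.9 mol.
Step 1 gives a 1:1 ratio of CuCO3 to CO2, so n(CO2) = 1086.9 mol.
In step 2 the CO2:H2O ratio is 1:1, so n(H2O) = 1086.9 mol.
Mass of H2O = 1086.9 × 18.016 = 19582 g = 19.58 kg.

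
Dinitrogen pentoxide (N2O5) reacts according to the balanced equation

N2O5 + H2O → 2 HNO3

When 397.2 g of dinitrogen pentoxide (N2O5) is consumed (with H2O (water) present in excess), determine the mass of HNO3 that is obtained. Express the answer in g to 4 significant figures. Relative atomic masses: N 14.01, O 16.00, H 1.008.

463.4 g

M(N2O5) = 2(14.01) + 5(16.00) = 108.02 g/mol.
M(HNO3) = 1.008 + 14.01 + 3(16.00) = 63.018 g/mol.
n(N2O5) = 397.20 g / 108.02 g/mol = 3.6771 mol.
From the equation the N2O5:HNO3 mole ratio is 1:2, so n(HNO3) = 3.6771 × 2/1 = 7.3542 mol.
Mass of HNO3 = 7.3542 mol × 63.018 g/mol = 463.45 g.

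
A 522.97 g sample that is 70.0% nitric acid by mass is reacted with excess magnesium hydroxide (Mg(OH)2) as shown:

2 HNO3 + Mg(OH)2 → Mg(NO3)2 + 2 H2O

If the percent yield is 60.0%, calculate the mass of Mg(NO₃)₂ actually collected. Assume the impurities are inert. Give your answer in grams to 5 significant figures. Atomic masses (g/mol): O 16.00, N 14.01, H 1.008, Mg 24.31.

258.50 g

Pure HNO3 available = 522.97 g × 0.700 = 366.079 g.
M(HNO3) = 1.008 + 14.01 + 3(16.00) = 63.018 g/mol.
M(Mg(NO3)2) = 24.31 + 2(14.01) + 6(16.00) = 148.33 g/mol.
n(HNO3) = 366.079 g / 63.018 g/mol = 5.80912 mol.
From the equation the HNO3:Mg(NO3)2 mole ratio is 2:1, so n(Mg(NO3)2) = 5.80912 × 1/2 = 2.90456 mol.
Mass of Mg(NO3)2 = 2.90456 mol × 148.33 g/mol = 430.833 g.
Actual mass collected = 430.833 g × 0.600 = 258.500 g.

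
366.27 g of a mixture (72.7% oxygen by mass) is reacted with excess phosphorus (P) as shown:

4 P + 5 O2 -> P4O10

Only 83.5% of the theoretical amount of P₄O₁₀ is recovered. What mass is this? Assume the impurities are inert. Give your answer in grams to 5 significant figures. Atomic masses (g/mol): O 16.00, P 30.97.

Pure O2 available = 366.27 g × 0.727 = 266.278 g.
M(O2) = 2(16.00) = 32.00 g/mol.
M(P4O10) = 4(30.97) + 10(16.00) = 283.88 g/mol.
n(O2) = 266.278 g / 32.00 g/mol = 8.32120 mol.
From the equation the O2:P4O10 mole ratio is 5:1, so n(P4O10) = 8.32120 × 1/5 = 1.66424 mol.
Mass of P4O10 = 1.66424 mol × 283.88 g/mol = 472.444 g.
Actual mass collected = 472.444 g × 0.835 = 394.491 g.

394.49 g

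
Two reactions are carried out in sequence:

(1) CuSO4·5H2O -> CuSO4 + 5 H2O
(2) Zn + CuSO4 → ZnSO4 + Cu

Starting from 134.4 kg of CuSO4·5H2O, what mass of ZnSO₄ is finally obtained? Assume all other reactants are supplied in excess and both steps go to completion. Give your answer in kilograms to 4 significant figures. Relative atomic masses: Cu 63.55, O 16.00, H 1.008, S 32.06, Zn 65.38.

86.90 kg

M(CuSO4·5H2O) = 63.55 + 32.06 + 9(16.00) + 10(1.008) = 249.69 g/mol.
M(ZnSO4) = 65.38 + 32.06 + 4(16.00) = 161.44 g/mol.
134.4 kg = 134400 g.
n(CuSO4·5H2O) = 134400 / 249.69 = 538.27 mol.
Step 1 gives a 1:1 ratio of CuSO4·5H2O to CuSO4, so n(CuSO4) = 538.27 mol.
In step 2 the CuSO4:ZnSO4 ratio is 1:1, so n(ZnSO4) = 538.27 mol.
Mass of ZnSO4 = 538.27 × 161.44 = 86898 g = 86.90 kg.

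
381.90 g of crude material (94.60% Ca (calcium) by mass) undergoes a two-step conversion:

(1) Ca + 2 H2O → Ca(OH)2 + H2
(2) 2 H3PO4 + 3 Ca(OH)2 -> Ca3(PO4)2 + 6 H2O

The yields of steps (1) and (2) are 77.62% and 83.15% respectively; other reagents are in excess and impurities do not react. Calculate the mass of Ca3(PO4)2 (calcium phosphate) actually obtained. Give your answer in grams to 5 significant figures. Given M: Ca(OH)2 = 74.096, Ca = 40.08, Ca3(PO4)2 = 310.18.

Pure Ca = 381.90 × 0.9460 = 361.277 g.
n(Ca) = 361.277 / 40.08 = 9.01391 mol.
Step 1 (Ca:Ca(OH)2 = 1:1): theoretical n(Ca(OH)2) = 9.01391 mol; at 77.62% yield, n(Ca(OH)2) = 6.99659 mol.
Step 2 (Ca(OH)2:Ca3(PO4)2 = 3:1): theoretical n(Ca3(PO4)2) = 2.33220 mol, so theoretical mass = 2.33220 × 310.18 = 723.401 g.
At 83.15% yield, actual mass of Ca3(PO4)2 = 723.401 × 0.8315 = 601.508 g.

601.51 g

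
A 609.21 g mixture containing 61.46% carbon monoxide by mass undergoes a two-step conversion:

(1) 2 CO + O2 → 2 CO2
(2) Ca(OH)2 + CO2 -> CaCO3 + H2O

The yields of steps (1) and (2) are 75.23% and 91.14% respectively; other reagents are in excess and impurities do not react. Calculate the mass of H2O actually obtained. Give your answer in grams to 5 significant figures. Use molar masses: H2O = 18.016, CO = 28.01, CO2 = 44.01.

Pure CO = 609.21 × 0.6146 = 374.420 g.
n(CO) = 374.420 / 28.01 = 13.3674 mol.
Step 1 (CO:CO2 = 2:2): theoretical n(CO2) = 13.3674 mol; at 75.23% yield, n(CO2) = 10.0563 mol.
Step 2 (CO2:H2O = 1:1): theoretical n(H2O) = 10.0563 mol, so theoretical mass = 10.0563 × 18.016 = 181.174 g.
At 91.14% yield, actual mass of H2O = 181.174 × 0.9114 = 165.122 g.

165.12 g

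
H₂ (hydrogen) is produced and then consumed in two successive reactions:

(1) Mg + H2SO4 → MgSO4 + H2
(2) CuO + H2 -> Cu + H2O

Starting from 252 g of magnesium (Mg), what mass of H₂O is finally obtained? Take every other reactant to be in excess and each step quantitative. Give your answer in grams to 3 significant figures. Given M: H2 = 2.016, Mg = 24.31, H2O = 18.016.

187 g

n(Mg) = 252.0 / 24.31 = 10.37 mol.
Step 1 gives a 1:1 ratio of Mg to H2, so n(H2) = 10.37 mol.
In step 2 the H2:H2O ratio is 1:1, so n(H2O) = 10.37 mol.
Mass of H2O = 10.37 × 18.016 = 186.8 g.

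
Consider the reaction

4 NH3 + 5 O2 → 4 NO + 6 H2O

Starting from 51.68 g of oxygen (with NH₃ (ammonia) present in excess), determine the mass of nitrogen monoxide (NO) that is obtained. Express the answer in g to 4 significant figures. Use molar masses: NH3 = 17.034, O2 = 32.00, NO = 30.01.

38.77 g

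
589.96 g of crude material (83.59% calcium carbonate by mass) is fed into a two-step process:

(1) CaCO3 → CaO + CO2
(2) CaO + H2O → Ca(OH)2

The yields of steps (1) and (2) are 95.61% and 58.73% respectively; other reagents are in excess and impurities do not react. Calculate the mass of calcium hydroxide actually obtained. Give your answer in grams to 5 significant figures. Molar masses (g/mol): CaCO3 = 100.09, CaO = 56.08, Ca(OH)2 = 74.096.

205.00 g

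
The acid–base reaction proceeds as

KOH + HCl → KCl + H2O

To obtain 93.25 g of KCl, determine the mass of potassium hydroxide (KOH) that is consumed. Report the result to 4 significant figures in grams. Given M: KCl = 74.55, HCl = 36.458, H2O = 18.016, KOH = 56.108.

70.18 g

n(KCl) = 93.250 g / 74.55 g/mol = 1.2508 mol.
From the equation the KCl:KOH mole ratio is 1:1, so n(KOH) = 1.2508 × 1/1 = 1.2508 mol.
Mass of KOH = 1.2508 mol × 56.108 g/mol = 70.182 g.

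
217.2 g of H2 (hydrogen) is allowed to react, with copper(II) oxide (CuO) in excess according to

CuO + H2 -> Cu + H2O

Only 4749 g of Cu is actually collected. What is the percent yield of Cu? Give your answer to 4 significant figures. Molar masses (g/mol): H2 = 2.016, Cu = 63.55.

n(H2) = 217.20 g / 2.016 g/mol = 107.74 mol.
From the equation the H2:Cu mole ratio is 1:1, so n(Cu) = 107.74 × 1/1 = 107.74 mol.
Mass of Cu = 107.74 mol × 63.55 g/mol = 6846.8 g.
This is the theoretical yield. Percent yield = 4749 g / 6846.8 g × 100% = 69.361%.

69.36 %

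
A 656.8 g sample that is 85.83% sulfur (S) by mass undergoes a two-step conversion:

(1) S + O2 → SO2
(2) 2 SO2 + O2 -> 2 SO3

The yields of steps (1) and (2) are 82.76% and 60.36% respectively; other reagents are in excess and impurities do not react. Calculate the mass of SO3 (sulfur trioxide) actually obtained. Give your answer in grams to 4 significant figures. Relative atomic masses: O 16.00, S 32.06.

703.2 g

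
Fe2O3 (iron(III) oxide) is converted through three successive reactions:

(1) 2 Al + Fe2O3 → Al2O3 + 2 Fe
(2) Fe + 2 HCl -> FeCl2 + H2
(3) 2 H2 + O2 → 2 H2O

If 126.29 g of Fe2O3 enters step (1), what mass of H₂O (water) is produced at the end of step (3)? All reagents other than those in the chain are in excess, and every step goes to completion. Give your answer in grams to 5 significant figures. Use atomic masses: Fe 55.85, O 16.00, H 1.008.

28.494 g

M(Fe2O3) = 2(55.85) + 3(16.00) = 159.70 g/mol.
M(H2O) = 2(1.008) + 16.00 = 18.016 g/mol.
n(Fe2O3) = 126.29 / 159.70 = 0.790795 mol.
Reaction (1): Fe2O3→Fe ratio 1:2 ⇒ n(Fe) = 1.58159 mol.
Reaction (2): Fe→H2 ratio 1:1 ⇒ n(H2) = 1.58159 mol.
Reaction (3): H2→H2O ratio 2:2 ⇒ n(H2O) = 1.58159 mol.
Mass of H2O = 1.58159 × 18.016 = 28.4939 g.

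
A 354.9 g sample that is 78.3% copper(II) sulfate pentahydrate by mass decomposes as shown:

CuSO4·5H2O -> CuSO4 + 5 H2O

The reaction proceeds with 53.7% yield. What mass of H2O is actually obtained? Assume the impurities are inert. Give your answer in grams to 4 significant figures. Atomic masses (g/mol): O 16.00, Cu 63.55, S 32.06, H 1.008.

53.84 g

Pure CuSO4·5H2O available = 354.9 g × 0.783 = 277.89 g.
M(CuSO4·5H2O) = 63.55 + 32.06 + 9(16.00) + 10(1.008) = 249.69 g/mol.
M(H2O) = 2(1.008) + 16.00 = 18.016 g/mol.
n(CuSO4·5H2O) = 277.89 g / 249.69 g/mol = 1.1129 mol.
From the equation the CuSO4·5H2O:H2O mole ratio is 1:5, so n(H2O) = 1.1129 × 5/1 = 5.5646 mol.
Mass of H2O = 5.5646 mol × 18.016 g/mol = 100.25 g.
Actual mass collected = 100.25 g × 0.537 = 53.836 g.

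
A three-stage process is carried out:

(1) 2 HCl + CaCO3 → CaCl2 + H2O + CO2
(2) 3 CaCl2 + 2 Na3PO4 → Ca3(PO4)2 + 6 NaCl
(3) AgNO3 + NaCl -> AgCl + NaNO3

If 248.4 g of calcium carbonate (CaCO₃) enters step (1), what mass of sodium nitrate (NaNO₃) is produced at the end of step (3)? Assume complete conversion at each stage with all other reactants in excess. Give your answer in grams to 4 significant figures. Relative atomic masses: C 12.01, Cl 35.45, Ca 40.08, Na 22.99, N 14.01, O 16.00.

M(CaCO3) = 40.08 + 12.01 + 3(16.00) = 100.09 g/mol.
M(NaNO3) = 22.99 + 14.01 + 3(16.00) = 85.00 g/mol.
n(CaCO3) = 248.4 / 100.09 = 2.4818 mol.
Reaction (1): CaCO3→CaCl2 ratio 1:1 ⇒ n(CaCl2) = 2.4818 mol.
Reaction (2): CaCl2→NaCl ratio 3:6 ⇒ n(NaCl) = 4.9635 mol.
Reaction (3): NaCl→NaNO3 ratio 1:1 ⇒ n(NaNO3) = 4.9635 mol.
Mass of NaNO3 = 4.9635 × 85.00 = 421.90 g.

421.9 g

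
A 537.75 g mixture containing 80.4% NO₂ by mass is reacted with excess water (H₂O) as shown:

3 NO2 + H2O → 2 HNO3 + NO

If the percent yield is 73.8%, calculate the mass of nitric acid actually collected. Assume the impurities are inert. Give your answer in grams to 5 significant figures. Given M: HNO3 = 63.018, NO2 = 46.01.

291.35 g

Pure NO2 available = 537.75 g × 0.804 = 432.351 g.
n(NO2) = 432.351 g / 46.01 g/mol = 9.39689 mol.
From the equation the NO2:HNO3 mole ratio is 3:2, so n(HNO3) = 9.39689 × 2/3 = 6.26459 mol.
Mass of HNO3 = 6.26459 mol × 63.018 g/mol = 394.782 g.
Actual mass collected = 394.782 g × 0.738 = 291.349 g.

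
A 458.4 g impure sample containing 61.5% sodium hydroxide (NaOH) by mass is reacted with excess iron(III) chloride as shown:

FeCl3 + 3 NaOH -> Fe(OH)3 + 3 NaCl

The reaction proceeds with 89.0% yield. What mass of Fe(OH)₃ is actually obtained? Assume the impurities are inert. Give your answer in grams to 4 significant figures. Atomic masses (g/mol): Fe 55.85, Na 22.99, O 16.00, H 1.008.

223.5 g

Pure NaOH available = 458.4 g × 0.615 = 281.92 g.
M(NaOH) = 22.99 + 16.00 + 1.008 = 39.998 g/mol.
M(Fe(OH)3) = 55.85 + 3(16.00) + 3(1.008) = 106.874 g/mol.
n(NaOH) = 281.92 g / 39.998 g/mol = 7.0483 mol.
From the equation the NaOH:Fe(OH)3 mole ratio is 3:1, so n(Fe(OH)3) = 7.0483 × 1/3 = 2.3494 mol.
Mass of Fe(OH)3 = 2.3494 mol × 106.874 g/mol = 251.09 g.
Actual mass collected = 251.09 g × 0.890 = 223.47 g.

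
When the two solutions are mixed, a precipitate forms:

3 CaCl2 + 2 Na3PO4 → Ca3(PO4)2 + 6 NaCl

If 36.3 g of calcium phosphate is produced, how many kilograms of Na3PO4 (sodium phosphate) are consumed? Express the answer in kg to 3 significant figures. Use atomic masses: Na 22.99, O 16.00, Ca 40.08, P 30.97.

0.0384 kg

M(Ca3(PO4)2) = 3(40.08) + 2(30.97) + 8(16.00) = 310.18 g/mol.
M(Na3PO4) = 3(22.99) + 30.97 + 4(16.00) = 163.94 g/mol.
n(Ca3(PO4)2) = 36.30 g / 310.18 g/mol = 0.1170 mol.
From the equation the Ca3(PO4)2:Na3PO4 mole ratio is 1:2, so n(Na3PO4) = 0.1170 × 2/1 = 0.2341 mol.
Mass of Na3PO4 = 0.2341 mol × 163.94 g/mol = 38.37 g.
Converting to kg: 38.37 g = 0.0384 kg.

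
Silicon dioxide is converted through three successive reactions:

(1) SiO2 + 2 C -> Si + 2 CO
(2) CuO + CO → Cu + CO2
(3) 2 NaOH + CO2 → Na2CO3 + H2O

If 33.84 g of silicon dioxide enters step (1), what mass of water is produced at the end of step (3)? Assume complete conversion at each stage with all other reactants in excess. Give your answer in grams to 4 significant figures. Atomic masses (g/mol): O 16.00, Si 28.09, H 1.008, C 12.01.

M(SiO2) = 28.09 + 2(16.00) = 60.09 g/mol.
M(H2O) = 2(1.008) + 16.00 = 18.016 g/mol.
n(SiO2) = 33.84 / 60.09 = 0.56316 mol.
Reaction (1): SiO2→CO ratio 1:2 ⇒ n(CO) = 1.1263 mol.
Reaction (2): CO→CO2 ratio 1:1 ⇒ n(CO2) = 1.1263 mol.
Reaction (3): CO2→H2O ratio 1:1 ⇒ n(H2O) = 1.1263 mol.
Mass of H2O = 1.1263 × 18.016 = 20.292 g.

20.29 g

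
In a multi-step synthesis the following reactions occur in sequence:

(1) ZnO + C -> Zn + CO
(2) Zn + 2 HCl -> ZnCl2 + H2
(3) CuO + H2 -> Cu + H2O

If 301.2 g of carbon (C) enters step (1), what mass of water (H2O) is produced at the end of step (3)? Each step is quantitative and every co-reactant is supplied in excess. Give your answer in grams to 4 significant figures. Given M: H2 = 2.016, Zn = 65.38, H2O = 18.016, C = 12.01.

n(C) = 301.2 / 12.01 = 25.079 mol.
Reaction (1): C→Zn ratio 1:1 ⇒ n(Zn) = 25.079 mol.
Reaction (2): Zn→H2 ratio 1:1 ⇒ n(H2) = 25.079 mol.
Reaction (3): H2→H2O ratio 1:1 ⇒ n(H2O) = 25.079 mol.
Mass of H2O = 25.079 × 18.016 = 451.83 g.

451.8 g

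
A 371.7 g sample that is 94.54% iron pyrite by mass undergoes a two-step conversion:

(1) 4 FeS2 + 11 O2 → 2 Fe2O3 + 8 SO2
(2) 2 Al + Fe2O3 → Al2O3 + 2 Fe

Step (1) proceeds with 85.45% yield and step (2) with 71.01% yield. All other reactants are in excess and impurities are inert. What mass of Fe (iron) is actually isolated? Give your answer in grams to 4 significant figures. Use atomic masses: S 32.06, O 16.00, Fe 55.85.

99.26 g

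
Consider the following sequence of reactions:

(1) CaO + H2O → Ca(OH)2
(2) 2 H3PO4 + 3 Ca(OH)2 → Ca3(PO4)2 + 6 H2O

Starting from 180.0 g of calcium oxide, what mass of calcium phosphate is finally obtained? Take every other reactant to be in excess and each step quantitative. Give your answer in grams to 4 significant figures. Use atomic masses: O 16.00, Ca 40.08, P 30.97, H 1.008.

331.9 g

M(CaO) = 40.08 + 16.00 = 56.08 g/mol.
M(Ca3(PO4)2) = 3(40.08) + 2(30.97) + 8(16.00) = 310.18 g/mol.
n(CaO) = 180.00 / 56.08 = 3.2097 mol.
Step 1 gives a 1:1 ratio of CaO to Ca(OH)2, so n(Ca(OH)2) = 3.2097 mol.
In step 2 the Ca(OH)2:Ca3(PO4)2 ratio is 3:1, so n(Ca3(PO4)2) = 1.0699 mol.
Mass of Ca3(PO4)2 = 1.0699 × 310.18 = 331.86 g.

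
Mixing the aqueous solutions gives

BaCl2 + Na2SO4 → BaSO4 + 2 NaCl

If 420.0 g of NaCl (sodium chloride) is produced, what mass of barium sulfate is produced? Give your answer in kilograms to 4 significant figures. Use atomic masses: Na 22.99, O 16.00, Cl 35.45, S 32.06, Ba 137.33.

0.8387 kg

M(NaCl) = 22.99 + 35.45 = 58.44 g/mol.
M(BaSO4) = 137.33 + 32.06 + 4(16.00) = 233.39 g/mol.
n(NaCl) = 420.00 g / 58.44 g/mol = 7.1869 mol.
From the equation the NaCl:BaSO4 mole ratio is 2:1, so n(BaSO4) = 7.1869 × 1/2 = 3.5934 mol.
Mass of BaSO4 = 3.5934 mol × 233.39 g/mol = 838.67 g.
Converting to kg: 838.67 g = 0.8387 kg.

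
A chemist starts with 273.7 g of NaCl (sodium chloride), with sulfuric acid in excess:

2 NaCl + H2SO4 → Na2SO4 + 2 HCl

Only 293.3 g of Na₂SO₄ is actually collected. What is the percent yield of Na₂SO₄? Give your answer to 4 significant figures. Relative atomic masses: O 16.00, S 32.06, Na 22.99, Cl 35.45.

M(NaCl) = 22.99 + 35.45 = 58.44 g/mol.
M(Na2SO4) = 2(22.99) + 32.06 + 4(16.00) = 142.04 g/mol.
n(NaCl) = 273.70 g / 58.44 g/mol = 4.6834 mol.
From the equation the NaCl:Na2SO4 mole ratio is 2:1, so n(Na2SO4) = 4.6834 × 1/2 = 2.3417 mol.
Mass of Na2SO4 = 2.3417 mol × 142.04 g/mol = 332.62 g.
This is the theoretical yield. Percent yield = 293.3 g / 332.62 g × 100% = 88.179%.

88.18 %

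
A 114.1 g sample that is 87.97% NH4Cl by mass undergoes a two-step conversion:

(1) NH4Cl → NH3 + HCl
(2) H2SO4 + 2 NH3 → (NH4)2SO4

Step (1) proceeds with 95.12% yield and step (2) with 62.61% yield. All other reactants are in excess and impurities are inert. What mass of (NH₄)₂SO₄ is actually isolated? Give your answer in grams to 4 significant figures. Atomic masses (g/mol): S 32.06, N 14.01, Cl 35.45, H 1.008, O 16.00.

73.84 g

Pure NH4Cl = 114.1 × 0.8797 = 100.37 g.
M(NH4Cl) = 14.01 + 4(1.008) + 35.45 = 53.492 g/mol.
M((NH4)2SO4) = 2(14.01) + 8(1.008) + 32.06 + 4(16.00) = 132.144 g/mol.
n(NH4Cl) = 100.37 / 53.492 = 1.8764 mol.
Step 1 (NH4Cl:NH3 = 1:1): theoretical n(NH3) = 1.8764 mol; at 95.12% yield, n(NH3) = 1.7849 mol.
Step 2 (NH3:(NH4)2SO4 = 2:1): theoretical n((NH4)2SO4) = 0.89243 mol, so theoretical mass = 0.89243 × 132.144 = 117.93 g.
At 62.61% yield, actual mass of (NH4)2SO4 = 117.93 × 0.6261 = 73.835 g.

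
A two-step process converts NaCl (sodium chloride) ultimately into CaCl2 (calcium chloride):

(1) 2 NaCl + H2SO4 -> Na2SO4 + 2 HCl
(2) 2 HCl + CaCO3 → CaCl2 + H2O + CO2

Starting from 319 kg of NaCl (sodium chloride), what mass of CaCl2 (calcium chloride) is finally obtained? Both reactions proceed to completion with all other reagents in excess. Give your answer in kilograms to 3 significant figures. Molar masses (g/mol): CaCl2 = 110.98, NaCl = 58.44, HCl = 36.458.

319 kg = 319000 g.
n(NaCl) = 319000 / 58.44 = 5459 mol.
Step 1 gives a 2:2 ratio of NaCl to HCl, so n(HCl) = 5459 mol.
In step 2 the HCl:CaCl2 ratio is 2:1, so n(CaCl2) = 2729 mol.
Mass of CaCl2 = 2729 × 110.98 = 302900 g = 303 kg.

303 kg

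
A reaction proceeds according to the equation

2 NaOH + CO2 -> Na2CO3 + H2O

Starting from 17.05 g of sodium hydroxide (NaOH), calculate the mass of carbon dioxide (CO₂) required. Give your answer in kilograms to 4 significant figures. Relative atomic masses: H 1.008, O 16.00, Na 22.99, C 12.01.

M(NaOH) = 22.99 + 16.00 + 1.008 = 39.998 g/mol.
M(CO2) = 12.01 + 2(16.00) = 44.01 g/mol.
n(NaOH) = 17.050 g / 39.998 g/mol = 0.42627 mol.
From the equation the NaOH:CO2 mole ratio is 2:1, so n(CO2) = 0.42627 × 1/2 = 0.21314 mol.
Mass of CO2 = 0.21314 mol × 44.01 g/mol = 9.3801 g.
Converting to kg: 9.3801 g = 0.009380 kg.

0.009380 kg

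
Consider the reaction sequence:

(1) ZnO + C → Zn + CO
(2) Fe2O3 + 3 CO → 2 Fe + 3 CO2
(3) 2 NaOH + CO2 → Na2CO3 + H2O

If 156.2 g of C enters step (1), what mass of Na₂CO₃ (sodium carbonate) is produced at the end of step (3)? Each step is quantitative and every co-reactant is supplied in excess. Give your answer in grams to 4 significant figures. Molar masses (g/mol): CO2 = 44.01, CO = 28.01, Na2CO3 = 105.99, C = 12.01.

1378 g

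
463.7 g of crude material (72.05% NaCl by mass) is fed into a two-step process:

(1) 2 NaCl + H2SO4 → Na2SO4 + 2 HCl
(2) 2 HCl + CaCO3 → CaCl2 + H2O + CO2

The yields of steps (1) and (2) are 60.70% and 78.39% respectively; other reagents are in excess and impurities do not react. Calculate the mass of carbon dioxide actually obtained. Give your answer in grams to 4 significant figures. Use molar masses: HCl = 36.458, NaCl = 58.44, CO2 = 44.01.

Pure NaCl = 463.7 × 0.7205 = 334.10 g.
n(NaCl) = 334.10 / 58.44 = 5.7169 mol.
Step 1 (NaCl:HCl = 2:2): theoretical n(HCl) = 5.7169 mol; at 60.70% yield, n(HCl) = 3.4702 mol.
Step 2 (HCl:CO2 = 2:1): theoretical n(CO2) = 1.7351 mol, so theoretical mass = 1.7351 × 44.01 = 76.361 g.
At 78.39% yield, actual mass of CO2 = 76.361 × 0.7839 = 59.859 g.

59.86 g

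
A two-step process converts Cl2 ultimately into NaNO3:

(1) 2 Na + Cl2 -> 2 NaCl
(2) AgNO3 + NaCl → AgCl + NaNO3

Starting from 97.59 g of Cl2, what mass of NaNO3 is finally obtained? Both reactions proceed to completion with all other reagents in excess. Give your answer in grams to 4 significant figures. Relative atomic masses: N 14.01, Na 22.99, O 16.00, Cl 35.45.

M(Cl2) = 2(35.45) = 70.90 g/mol.
M(NaNO3) = 22.99 + 14.01 + 3(16.00) = 85.00 g/mol.
n(Cl2) = 97.590 / 70.90 = 1.3764 mol.
Step 1 gives a 1:2 ratio of Cl2 to NaCl, so n(NaCl) = 2.7529 mol.
In step 2 the NaCl:NaNO3 ratio is 1:1, so n(NaNO3) = 2.7529 mol.
Mass of NaNO3 = 2.7529 × 85.00 = 234.00 g.

234.0 g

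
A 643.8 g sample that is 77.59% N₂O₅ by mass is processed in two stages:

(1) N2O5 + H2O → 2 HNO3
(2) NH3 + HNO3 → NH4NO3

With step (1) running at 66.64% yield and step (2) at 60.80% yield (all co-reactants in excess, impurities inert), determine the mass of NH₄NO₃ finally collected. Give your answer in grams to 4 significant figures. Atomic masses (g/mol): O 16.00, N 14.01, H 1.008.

Pure N2O5 = 643.8 × 0.7759 = 499.52 g.
M(N2O5) = 2(14.01) + 5(16.00) = 108.02 g/mol.
M(NH4NO3) = 2(14.01) + 4(1.008) + 3(16.00) = 80.052 g/mol.
n(N2O5) = 499.52 / 108.02 = 4.6244 mol.
Step 1 (N2O5:HNO3 = 1:2): theoretical n(HNO3) = 9.2487 mol; at 66.64% yield, n(HNO3) = 6.1634 mol.
Step 2 (HNO3:NH4NO3 = 1:1): theoretical n(NH4NO3) = 6.1634 mol, so theoretical mass = 6.1634 × 80.052 = 493.39 g.
At 60.80% yield, actual mass of NH4NO3 = 493.39 × 0.6080 = 299.98 g.

300.0 g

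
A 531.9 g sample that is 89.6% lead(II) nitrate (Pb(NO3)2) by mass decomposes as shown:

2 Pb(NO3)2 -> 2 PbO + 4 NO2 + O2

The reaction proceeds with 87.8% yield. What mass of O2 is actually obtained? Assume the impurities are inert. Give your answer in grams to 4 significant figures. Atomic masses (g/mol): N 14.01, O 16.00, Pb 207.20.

Pure Pb(NO3)2 available = 531.9 g × 0.896 = 476.58 g.
M(Pb(NO3)2) = 207.20 + 2(14.01) + 6(16.00) = 331.22 g/mol.
M(O2) = 2(16.00) = 32.00 g/mol.
n(Pb(NO3)2) = 476.58 g / 331.22 g/mol = 1.4389 mol.
From the equation the Pb(NO3)2:O2 mole ratio is 2:1, so n(O2) = 1.4389 × 1/2 = 0.71943 mol.
Mass of O2 = 0.71943 mol × 32.00 g/mol = 23.022 g.
Actual mass collected = 23.022 g × 0.878 = 20.213 g.

20.21 g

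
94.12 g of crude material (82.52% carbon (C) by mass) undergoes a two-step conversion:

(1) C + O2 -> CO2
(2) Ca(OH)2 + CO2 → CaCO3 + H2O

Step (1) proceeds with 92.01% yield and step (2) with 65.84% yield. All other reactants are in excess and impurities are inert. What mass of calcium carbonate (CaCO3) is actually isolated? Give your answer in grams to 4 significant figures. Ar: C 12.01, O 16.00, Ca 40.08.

Pure C = 94.12 × 0.8252 = 77.668 g.
M(C) = 12.01 g/mol.
M(CaCO3) = 40.08 + 12.01 + 3(16.00) = 100.09 g/mol.
n(C) = 77.668 / 12.01 = 6.4669 mol.
Step 1 (C:CO2 = 1:1): theoretical n(CO2) = 6.4669 mol; at 92.01% yield, n(CO2) = 5.9502 mol.
Step 2 (CO2:CaCO3 = 1:1): theoretical n(CaCO3) = 5.9502 mol, so theoretical mass = 5.9502 × 100.09 = 595.56 g.
At 65.84% yield, actual mass of CaCO3 = 595.56 × 0.6584 = 392.12 g.

392.1 g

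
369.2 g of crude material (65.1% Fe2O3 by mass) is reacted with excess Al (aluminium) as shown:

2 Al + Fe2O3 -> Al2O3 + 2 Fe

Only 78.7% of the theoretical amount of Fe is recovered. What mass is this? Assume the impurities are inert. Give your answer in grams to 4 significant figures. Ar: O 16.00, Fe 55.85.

132.3 g

Pure Fe2O3 available = 369.2 g × 0.651 = 240.35 g.
M(Fe2O3) = 2(55.85) + 3(16.00) = 159.70 g/mol.
M(Fe) = 55.85 g/mol.
n(Fe2O3) = 240.35 g / 159.70 g/mol = 1.5050 mol.
From the equation the Fe2O3:Fe mole ratio is 1:2, so n(Fe) = 1.5050 × 2/1 = 3.0100 mol.
Mass of Fe = 3.0100 mol × 55.85 g/mol = 168.11 g.
Actual mass collected = 168.11 g × 0.787 = 132.30 g.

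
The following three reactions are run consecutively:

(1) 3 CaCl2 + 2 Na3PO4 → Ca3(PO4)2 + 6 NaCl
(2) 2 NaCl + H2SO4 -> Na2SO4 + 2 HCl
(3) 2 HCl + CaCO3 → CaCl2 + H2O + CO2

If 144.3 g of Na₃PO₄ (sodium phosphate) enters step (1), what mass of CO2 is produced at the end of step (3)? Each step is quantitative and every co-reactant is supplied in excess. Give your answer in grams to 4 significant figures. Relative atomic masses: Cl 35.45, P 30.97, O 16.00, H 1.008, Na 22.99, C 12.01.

58.11 g

M(Na3PO4) = 3(22.99) + 30.97 + 4(16.00) = 163.94 g/mol.
M(CO2) = 12.01 + 2(16.00) = 44.01 g/mol.
n(Na3PO4) = 144.3 / 163.94 = 0.88020 mol.
Reaction (1): Na3PO4→NaCl ratio 2:6 ⇒ n(NaCl) = 2.6406 mol.
Reaction (2): NaCl→HCl ratio 2:2 ⇒ n(HCl) = 2.6406 mol.
Reaction (3): HCl→CO2 ratio 2:1 ⇒ n(CO2) = 1.3203 mol.
Mass of CO2 = 1.3203 × 44.01 = 58.106 g.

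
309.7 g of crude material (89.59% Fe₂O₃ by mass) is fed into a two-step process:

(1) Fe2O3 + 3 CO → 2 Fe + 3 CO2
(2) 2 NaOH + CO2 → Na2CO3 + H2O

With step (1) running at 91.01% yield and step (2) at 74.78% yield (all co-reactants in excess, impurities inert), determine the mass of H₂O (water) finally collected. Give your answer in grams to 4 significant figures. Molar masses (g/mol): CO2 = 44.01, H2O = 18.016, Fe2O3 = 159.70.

63.91 g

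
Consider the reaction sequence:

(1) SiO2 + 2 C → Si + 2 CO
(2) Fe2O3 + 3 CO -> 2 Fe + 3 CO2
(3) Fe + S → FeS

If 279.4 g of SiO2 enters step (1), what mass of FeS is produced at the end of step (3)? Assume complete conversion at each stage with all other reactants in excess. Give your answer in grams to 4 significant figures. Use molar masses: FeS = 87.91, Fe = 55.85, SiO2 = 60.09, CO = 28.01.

545.0 g

n(SiO2) = 279.4 / 60.09 = 4.6497 mol.
Reaction (1): SiO2→CO ratio 1:2 ⇒ n(CO) = 9.2994 mol.
Reaction (2): CO→Fe ratio 3:2 ⇒ n(Fe) = 6.1996 mol.
Reaction (3): Fe→FeS ratio 1:1 ⇒ n(FeS) = 6.1996 mol.
Mass of FeS = 6.1996 × 87.91 = 545.01 g.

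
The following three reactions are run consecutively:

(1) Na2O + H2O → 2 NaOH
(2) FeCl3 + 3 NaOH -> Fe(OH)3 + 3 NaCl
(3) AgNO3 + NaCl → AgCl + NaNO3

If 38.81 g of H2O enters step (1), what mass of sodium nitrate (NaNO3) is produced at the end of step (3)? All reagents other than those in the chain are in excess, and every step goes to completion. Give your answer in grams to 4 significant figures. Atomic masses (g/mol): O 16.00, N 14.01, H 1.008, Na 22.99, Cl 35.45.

366.2 g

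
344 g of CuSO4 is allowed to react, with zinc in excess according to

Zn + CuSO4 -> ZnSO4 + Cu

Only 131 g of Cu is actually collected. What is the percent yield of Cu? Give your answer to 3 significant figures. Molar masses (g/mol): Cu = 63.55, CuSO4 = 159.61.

95.6 %

n(CuSO4) = 344.0 g / 159.61 g/mol = 2.155 mol.
From the equation the CuSO4:Cu mole ratio is 1:1, so n(Cu) = 2.155 × 1/1 = 2.155 mol.
Mass of Cu = 2.155 mol × 63.55 g/mol = 137.0 g.
This is the theoretical yield. Percent yield = 131 g / 137.0 g × 100% = 95.64%.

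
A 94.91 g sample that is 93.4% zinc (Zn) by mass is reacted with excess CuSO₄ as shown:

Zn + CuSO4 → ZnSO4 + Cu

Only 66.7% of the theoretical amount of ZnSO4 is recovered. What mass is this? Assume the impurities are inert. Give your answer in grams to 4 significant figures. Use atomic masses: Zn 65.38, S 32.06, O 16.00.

146.0 g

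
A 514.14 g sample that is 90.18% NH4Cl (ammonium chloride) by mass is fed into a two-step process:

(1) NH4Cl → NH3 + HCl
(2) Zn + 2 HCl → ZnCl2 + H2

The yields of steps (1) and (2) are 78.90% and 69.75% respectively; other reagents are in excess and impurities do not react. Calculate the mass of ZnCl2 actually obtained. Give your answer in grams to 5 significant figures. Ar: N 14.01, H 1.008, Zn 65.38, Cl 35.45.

325.03 g

Pure NH4Cl = 514.14 × 0.9018 = 463.651 g.
M(NH4Cl) = 14.01 + 4(1.008) + 35.45 = 53.492 g/mol.
M(ZnCl2) = 65.38 + 2(35.45) = 136.28 g/mol.
n(NH4Cl) = 463.651 / 53.492 = 8.66768 mol.
Step 1 (NH4Cl:HCl = 1:1): theoretical n(HCl) = 8.66768 mol; at 78.90% yield, n(HCl) = 6.83880 mol.
Step 2 (HCl:ZnCl2 = 2:1): theoretical n(ZnCl2) = 3.41940 mol, so theoretical mass = 3.41940 × 136.28 = 465.996 g.
At 69.75% yield, actual mass of ZnCl2 = 465.996 × 0.6975 = 325.032 g.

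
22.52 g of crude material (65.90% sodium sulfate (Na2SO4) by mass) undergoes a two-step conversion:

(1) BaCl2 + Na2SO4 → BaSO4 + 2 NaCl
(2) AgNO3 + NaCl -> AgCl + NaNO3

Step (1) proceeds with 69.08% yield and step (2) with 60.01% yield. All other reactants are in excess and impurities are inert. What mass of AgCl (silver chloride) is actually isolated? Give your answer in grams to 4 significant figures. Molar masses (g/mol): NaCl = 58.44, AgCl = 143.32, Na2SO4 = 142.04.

12.42 g

Pure Na2SO4 = 22.52 × 0.6590 = 14.841 g.
n(Na2SO4) = 14.841 / 142.04 = 0.10448 mol.
Step 1 (Na2SO4:NaCl = 1:2): theoretical n(NaCl) = 0.20896 mol; at 69.08% yield, n(NaCl) = 0.14435 mol.
Step 2 (NaCl:AgCl = 1:1): theoretical n(AgCl) = 0.14435 mol, so theoretical mass = 0.14435 × 143.32 = 20.689 g.
At 60.01% yield, actual mass of AgCl = 20.689 × 0.6001 = 12.415 g.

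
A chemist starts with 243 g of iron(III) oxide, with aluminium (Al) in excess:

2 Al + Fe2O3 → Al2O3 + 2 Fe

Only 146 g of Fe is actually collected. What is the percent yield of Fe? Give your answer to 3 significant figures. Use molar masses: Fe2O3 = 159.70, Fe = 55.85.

85.9 %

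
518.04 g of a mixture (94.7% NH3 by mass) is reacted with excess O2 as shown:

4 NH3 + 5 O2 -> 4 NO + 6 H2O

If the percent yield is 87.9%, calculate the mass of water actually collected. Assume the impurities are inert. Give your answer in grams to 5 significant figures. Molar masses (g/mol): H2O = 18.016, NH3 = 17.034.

684.12 g

Pure NH3 available = 518.04 g × 0.947 = 490.584 g.
n(NH3) = 490.584 g / 17.034 g/mol = 28.8003 mol.
From the equation the NH3:H2O mole ratio is 4:6, so n(H2O) = 28.8003 × 6/4 = 43.2004 mol.
Mass of H2O = 43.2004 mol × 18.016 g/mol = 778.299 g.
Actual mass collected = 778.299 g × 0.879 = 684.124 g.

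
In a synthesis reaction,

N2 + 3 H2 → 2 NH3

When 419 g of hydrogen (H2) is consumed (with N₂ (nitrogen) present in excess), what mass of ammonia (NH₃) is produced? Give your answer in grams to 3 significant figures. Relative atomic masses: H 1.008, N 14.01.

2360 g

M(H2) = 2(1.008) = 2.016 g/mol.
M(NH3) = 14.01 + 3(1.008) = 17.034 g/mol.
n(H2) = 419.0 g / 2.016 g/mol = 207.8 mol.
From the equation the H2:NH3 mole ratio is 3:2, so n(NH3) = 207.8 × 2/3 = 138.6 mol.
Mass of NH3 = 138.6 mol × 17.034 g/mol = 2360 g.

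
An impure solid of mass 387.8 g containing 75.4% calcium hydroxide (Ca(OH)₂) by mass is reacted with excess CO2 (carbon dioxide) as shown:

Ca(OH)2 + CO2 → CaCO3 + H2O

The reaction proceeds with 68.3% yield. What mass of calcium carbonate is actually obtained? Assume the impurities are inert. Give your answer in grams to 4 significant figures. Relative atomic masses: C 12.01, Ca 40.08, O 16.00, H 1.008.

269.8 g

Pure Ca(OH)2 available = 387.8 g × 0.754 = 292.40 g.
M(Ca(OH)2) = 40.08 + 2(16.00) + 2(1.008) = 74.096 g/mol.
M(CaCO3) = 40.08 + 12.01 + 3(16.00) = 100.09 g/mol.
n(Ca(OH)2) = 292.40 g / 74.096 g/mol = 3.9462 mol.
From the equation the Ca(OH)2:CaCO3 mole ratio is 1:1, so n(CaCO3) = 3.9462 × 1/1 = 3.9462 mol.
Mass of CaCO3 = 3.9462 mol × 100.09 g/mol = 394.98 g.
Actual mass collected = 394.98 g × 0.683 = 269.77 g.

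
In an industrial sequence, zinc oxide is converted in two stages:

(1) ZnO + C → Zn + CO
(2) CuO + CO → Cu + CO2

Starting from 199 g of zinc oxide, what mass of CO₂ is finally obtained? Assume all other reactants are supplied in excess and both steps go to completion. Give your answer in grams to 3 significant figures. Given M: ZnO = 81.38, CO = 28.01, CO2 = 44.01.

n(ZnO) = 199.0 / 81.38 = 2.445 mol.
Step 1 gives a 1:1 ratio of ZnO to CO, so n(CO) = 2.445 mol.
In step 2 the CO:CO2 ratio is 1:1, so n(CO2) = 2.445 mol.
Mass of CO2 = 2.445 × 44.01 = 107.6 g.

108 g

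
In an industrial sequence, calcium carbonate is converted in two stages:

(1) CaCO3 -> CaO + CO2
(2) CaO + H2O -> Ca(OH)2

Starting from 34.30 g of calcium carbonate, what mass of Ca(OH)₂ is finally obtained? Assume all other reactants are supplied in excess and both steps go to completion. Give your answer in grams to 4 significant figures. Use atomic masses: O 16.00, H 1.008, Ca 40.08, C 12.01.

M(CaCO3) = 40.08 + 12.01 + 3(16.00) = 100.09 g/mol.
M(Ca(OH)2) = 40.08 + 2(16.00) + 2(1.008) = 74.096 g/mol.
n(CaCO3) = 34.300 / 100.09 = 0.34269 mol.
Step 1 gives a 1:1 ratio of CaCO3 to CaO, so n(CaO) = 0.34269 mol.
In step 2 the CaO:Ca(OH)2 ratio is 1:1, so n(Ca(OH)2) = 0.34269 mol.
Mass of Ca(OH)2 = 0.34269 × 74.096 = 25.392 g.

25.39 g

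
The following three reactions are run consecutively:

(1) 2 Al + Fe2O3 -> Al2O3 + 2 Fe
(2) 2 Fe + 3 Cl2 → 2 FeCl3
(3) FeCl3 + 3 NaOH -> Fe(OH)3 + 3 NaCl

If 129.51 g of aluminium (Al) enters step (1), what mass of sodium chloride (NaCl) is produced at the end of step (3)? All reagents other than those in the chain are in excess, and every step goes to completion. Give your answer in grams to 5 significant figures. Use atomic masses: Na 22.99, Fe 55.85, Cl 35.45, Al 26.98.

841.57 g

M(Al) = 26.98 g/mol.
M(NaCl) = 22.99 + 35.45 = 58.44 g/mol.
n(Al) = 129.51 / 26.98 = 4.80022 mol.
Reaction (1): Al→Fe ratio 2:2 ⇒ n(Fe) = 4.80022 mol.
Reaction (2): Fe→FeCl3 ratio 2:2 ⇒ n(FeCl3) = 4.80022 mol.
Reaction (3): FeCl3→NaCl ratio 1:3 ⇒ n(NaCl) = 14.4007 mol.
Mass of NaCl = 14.4007 × 58.44 = 841.575 g.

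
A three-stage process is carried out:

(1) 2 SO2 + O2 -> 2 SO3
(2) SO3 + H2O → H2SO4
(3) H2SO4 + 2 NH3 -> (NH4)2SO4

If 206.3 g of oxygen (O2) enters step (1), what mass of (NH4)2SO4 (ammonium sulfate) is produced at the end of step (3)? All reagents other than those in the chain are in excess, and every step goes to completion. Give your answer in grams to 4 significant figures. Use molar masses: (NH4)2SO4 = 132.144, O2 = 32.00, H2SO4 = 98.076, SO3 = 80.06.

1704 g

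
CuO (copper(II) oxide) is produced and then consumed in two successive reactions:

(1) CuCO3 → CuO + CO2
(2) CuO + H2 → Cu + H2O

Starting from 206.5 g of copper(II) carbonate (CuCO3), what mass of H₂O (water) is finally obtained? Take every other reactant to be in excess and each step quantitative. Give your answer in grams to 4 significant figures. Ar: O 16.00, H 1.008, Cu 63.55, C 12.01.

M(CuCO3) = 63.55 + 12.01 + 3(16.00) = 123.56 g/mol.
M(H2O) = 2(1.008) + 16.00 = 18.016 g/mol.
n(CuCO3) = 206.50 / 123.56 = 1.6713 mol.
Step 1 gives a 1:1 ratio of CuCO3 to CuO, so n(CuO) = 1.6713 mol.
In step 2 the CuO:H2O ratio is 1:1, so n(H2O) = 1.6713 mol.
Mass of H2O = 1.6713 × 18.016 = 30.109 g.

30.11 g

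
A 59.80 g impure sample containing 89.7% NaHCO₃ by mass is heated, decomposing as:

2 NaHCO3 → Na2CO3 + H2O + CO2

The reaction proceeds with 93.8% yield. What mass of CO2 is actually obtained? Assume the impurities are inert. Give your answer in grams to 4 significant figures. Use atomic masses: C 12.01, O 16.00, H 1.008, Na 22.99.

Pure NaHCO3 available = 59.80 g × 0.897 = 53.641 g.
M(NaHCO3) = 22.99 + 1.008 + 12.01 + 3(16.00) = 84.008 g/mol.
M(CO2) = 12.01 + 2(16.00) = 44.01 g/mol.
n(NaHCO3) = 53.641 g / 84.008 g/mol = 0.63852 mol.
From the equation the NaHCO3:CO2 mole ratio is 2:1, so n(CO2) = 0.63852 × 1/2 = 0.31926 mol.
Mass of CO2 = 0.31926 mol × 44.01 g/mol = 14.051 g.
Actual mass collected = 14.051 g × 0.938 = 13.179 g.

13.18 g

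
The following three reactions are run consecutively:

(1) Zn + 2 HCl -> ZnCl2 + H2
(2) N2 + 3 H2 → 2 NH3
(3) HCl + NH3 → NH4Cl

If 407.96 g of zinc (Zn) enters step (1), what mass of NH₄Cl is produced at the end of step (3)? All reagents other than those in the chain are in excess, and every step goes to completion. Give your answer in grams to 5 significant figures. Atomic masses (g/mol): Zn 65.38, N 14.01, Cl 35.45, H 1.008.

222.52 g

M(Zn) = 65.38 g/mol.
M(NH4Cl) = 14.01 + 4(1.008) + 35.45 = 53.492 g/mol.
n(Zn) = 407.96 / 65.38 = 6.23983 mol.
Reaction (1): Zn→H2 ratio 1:1 ⇒ n(H2) = 6.23983 mol.
Reaction (2): H2→NH3 ratio 3:2 ⇒ n(NH3) = 4.15989 mol.
Reaction (3): NH3→NH4Cl ratio 1:1 ⇒ n(NH4Cl) = 4.15989 mol.
Mass of NH4Cl = 4.15989 × 53.492 = 222.521 g.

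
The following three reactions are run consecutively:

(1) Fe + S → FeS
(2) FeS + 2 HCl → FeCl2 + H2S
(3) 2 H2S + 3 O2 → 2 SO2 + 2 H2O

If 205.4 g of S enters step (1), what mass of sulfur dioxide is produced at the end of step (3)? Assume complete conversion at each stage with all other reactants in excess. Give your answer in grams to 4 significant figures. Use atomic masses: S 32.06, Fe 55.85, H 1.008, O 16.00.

410.4 g

M(S) = 32.06 g/mol.
M(SO2) = 32.06 + 2(16.00) = 64.06 g/mol.
n(S) = 205.4 / 32.06 = 6.4067 mol.
Reaction (1): S→FeS ratio 1:1 ⇒ n(FeS) = 6.4067 mol.
Reaction (2): FeS→H2S ratio 1:1 ⇒ n(H2S) = 6.4067 mol.
Reaction (3): H2S→SO2 ratio 2:2 ⇒ n(SO2) = 6.4067 mol.
Mass of SO2 = 6.4067 × 64.06 = 410.42 g.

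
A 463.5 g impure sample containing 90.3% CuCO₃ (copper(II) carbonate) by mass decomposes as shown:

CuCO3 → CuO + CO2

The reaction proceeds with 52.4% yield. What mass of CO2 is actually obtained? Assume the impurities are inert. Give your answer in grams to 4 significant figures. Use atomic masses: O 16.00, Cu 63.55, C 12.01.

Pure CuCO3 available = 463.5 g × 0.903 = 418.54 g.
M(CuCO3) = 63.55 + 12.01 + 3(16.00) = 123.56 g/mol.
M(CO2) = 12.01 + 2(16.00) = 44.01 g/mol.
n(CuCO3) = 418.54 g / 123.56 g/mol = 3.3873 mol.
From the equation the CuCO3:CO2 mole ratio is 1:1, so n(CO2) = 3.3873 × 1/1 = 3.3873 mol.
Mass of CO2 = 3.3873 mol × 44.01 g/mol = 149.08 g.
Actual mass collected = 149.08 g × 0.524 = 78.116 g.

78.12 g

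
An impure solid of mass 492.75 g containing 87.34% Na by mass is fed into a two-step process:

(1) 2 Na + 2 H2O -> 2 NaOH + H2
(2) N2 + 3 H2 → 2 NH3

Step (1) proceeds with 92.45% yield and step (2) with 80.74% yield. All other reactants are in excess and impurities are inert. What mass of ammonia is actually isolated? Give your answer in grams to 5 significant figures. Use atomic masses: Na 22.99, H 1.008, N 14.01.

79.340 g

Pure Na = 492.75 × 0.8734 = 430.368 g.
M(Na) = 22.99 g/mol.
M(NH3) = 14.01 + 3(1.008) = 17.034 g/mol.
n(Na) = 430.368 / 22.99 = 18.7198 mol.
Step 1 (Na:H2 = 2:1): theoretical n(H2) = 9.35989 mol; at 92.45% yield, n(H2) = 8.65322 mol.
Step 2 (H2:NH3 = 3:2): theoretical n(NH3) = 5.76881 mol, so theoretical mass = 5.76881 × 17.034 = 98.2660 g.
At 80.74% yield, actual mass of NH3 = 98.2660 × 0.8074 = 79.3399 g.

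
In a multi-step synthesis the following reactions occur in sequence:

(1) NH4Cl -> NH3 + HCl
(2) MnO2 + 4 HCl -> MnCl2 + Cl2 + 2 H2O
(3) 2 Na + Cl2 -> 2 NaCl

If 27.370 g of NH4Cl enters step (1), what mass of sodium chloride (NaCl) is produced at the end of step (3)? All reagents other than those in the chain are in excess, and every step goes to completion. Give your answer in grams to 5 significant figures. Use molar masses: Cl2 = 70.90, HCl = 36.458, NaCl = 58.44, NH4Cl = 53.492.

14.951 g

n(NH4Cl) = 27.370 / 53.492 = 0.511665 mol.
Reaction (1): NH4Cl→HCl ratio 1:1 ⇒ n(HCl) = 0.511665 mol.
Reaction (2): HCl→Cl2 ratio 4:1 ⇒ n(Cl2) = 0.127916 mol.
Reaction (3): Cl2→NaCl ratio 1:2 ⇒ n(NaCl) = 0.255833 mol.
Mass of NaCl = 0.255833 × 58.44 = 14.9509 g.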